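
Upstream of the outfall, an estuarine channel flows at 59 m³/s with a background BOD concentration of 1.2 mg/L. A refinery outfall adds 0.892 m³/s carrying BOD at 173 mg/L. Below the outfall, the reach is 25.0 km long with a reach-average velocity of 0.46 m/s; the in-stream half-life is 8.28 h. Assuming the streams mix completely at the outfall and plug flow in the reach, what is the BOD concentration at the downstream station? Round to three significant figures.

After mixing, C = (59.00·1.200 + 0.8920·173.0) / 59.89 = 225.1/59.89 = 3.759 mg/L.
Travel time t = 25.0·1000 / 0.46 = 54350 s = 15.10 h.
Half-life 8.28 h → k = ln 2 / 8.28 = 0.08371 h⁻¹ = 2.009 d⁻¹.
After decay, C = 3.759 × e^(−kt) = 3.759 × 0.2826 = 1.062 mg/L.

1.06 mg/L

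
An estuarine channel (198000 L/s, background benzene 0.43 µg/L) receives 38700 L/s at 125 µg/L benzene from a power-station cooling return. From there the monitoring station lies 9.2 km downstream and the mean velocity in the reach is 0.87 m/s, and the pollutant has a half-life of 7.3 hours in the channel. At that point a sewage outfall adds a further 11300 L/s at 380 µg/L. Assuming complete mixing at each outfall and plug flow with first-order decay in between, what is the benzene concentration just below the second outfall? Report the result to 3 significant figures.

After mixing, C = (198000·0.4300 + 38700·125.0) / 236700 = 4923000/236700 = 20.80 µg/L; combined flow 236700 L/s.
Travel time t = 9.2·1000 / 0.87 = 10570 s = 2.937 h.
Half-life 7.3 h → k = ln 2 / 7.3 = 0.09495 h⁻¹ = 2.279 d⁻¹.
After decay, C = 20.80 × e^(−kt) = 20.80 × 0.7566 = 15.74 µg/L.
At the second outfall, C = (236700·15.74 + 11300·380.0) / (236700 + 11300) = 32.33 µg/L.

32.3 µg/L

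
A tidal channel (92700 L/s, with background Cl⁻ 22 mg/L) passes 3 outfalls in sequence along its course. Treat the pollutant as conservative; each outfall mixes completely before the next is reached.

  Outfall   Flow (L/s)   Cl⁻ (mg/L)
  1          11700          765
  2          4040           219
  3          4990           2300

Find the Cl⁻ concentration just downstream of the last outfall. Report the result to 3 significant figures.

After outfall 1: Q = 92700 + 11700 = 104400 L/s; C = (92700·22.00 + 11700·765.0)/104400 = 105.3 mg/L.
After outfall 2: Q = 104400 + 4040 = 108400 L/s; C = (104400·105.3 + 4040·219.0)/108400 = 109.5 mg/L.
After outfall 3: Q = 108400 + 4990 = 113400 L/s; C = (108400·109.5 + 4990·2300)/113400 = 205.9 mg/L.

206 mg/L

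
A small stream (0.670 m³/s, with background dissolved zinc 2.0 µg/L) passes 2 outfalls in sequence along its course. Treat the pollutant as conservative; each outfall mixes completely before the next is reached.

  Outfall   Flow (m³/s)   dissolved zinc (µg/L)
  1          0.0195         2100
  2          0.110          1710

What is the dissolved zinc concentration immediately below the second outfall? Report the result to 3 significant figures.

After outfall 1: Q = 0.6700 + 0.01950 = 0.6895 m³/s; C = (0.6700·2.000 + 0.01950·2100)/0.6895 = 61.33 µg/L.
After outfall 2: Q = 0.6895 + 0.1100 = 0.7995 m³/s; C = (0.6895·61.33 + 0.1100·1710)/0.7995 = 288.2 µg/L.

288 µg/L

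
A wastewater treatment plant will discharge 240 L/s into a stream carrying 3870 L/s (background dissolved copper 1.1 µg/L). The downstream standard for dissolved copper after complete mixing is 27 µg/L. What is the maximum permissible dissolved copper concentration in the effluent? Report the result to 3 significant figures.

445 µg/L

At the limit, (Qr·Cr + Qe·Cₑ)/(Qr + Qe) = 27:
Cₑ = (4110·27 − 3870·1.100) / 240.0 = 444.6 µg/L.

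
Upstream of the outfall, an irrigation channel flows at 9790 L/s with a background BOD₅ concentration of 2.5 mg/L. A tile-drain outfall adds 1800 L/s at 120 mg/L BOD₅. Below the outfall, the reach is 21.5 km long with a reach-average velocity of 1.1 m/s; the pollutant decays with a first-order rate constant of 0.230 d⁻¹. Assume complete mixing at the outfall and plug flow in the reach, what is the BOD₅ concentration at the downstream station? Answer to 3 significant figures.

19.7 mg/L

After mixing, C = (9790·2.500 + 1800·120.0) / 11590 = 240500/11590 = 20.75 mg/L.
Travel time t = 21.5·1000 / 1.1 = 19550 s = 5.429 h.
After decay, C = 20.75 × e^(−kt) = 20.75 × 0.9493 = 19.70 mg/L.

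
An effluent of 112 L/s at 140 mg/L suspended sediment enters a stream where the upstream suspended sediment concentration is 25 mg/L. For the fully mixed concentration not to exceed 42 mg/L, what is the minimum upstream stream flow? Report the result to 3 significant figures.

646 L/s

Set C_mix = 42: (Q·25.00 + 112.0·140.0) / (Q + 112.0) = 42
→ Q = 112.0·(140.0 − 42)/(42 − 25.00) = 645.6 L/s.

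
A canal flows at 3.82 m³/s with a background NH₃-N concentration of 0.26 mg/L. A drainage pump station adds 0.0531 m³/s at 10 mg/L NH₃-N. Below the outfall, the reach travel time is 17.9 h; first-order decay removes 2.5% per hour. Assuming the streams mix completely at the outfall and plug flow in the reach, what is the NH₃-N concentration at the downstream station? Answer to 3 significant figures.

0.250 mg/L

After mixing, C = (3.820·0.2600 + 0.05310·10.00) / 3.873 = 1.524/3.873 = 0.3935 mg/L.
2.5%/h lost → k = −ln(1 − 0.025) = 0.02532 h⁻¹.
First-order decay: C = 0.3935·exp(−k·t) = 0.3935·0.6356 = 0.2501 mg/L.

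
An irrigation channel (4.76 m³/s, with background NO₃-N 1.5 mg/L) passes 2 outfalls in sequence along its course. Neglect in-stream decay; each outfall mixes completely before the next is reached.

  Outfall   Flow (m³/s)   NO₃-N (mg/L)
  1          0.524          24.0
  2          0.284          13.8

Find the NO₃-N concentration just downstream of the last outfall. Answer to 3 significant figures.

4.24 mg/L

Outfall 1: combined Q = 5.284 m³/s; C = (4.760·1.500 + 0.5240·24.00)/5.284 = 3.731 mg/L.
Outfall 2: combined Q = 5.568 m³/s; C = (5.284·3.731 + 0.2840·13.80)/5.568 = 4.245 mg/L.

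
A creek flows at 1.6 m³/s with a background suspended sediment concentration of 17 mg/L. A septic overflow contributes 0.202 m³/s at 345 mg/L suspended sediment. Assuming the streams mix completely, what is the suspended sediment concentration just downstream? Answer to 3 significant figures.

53.8 mg/L

After mixing, C = (1.600·17.00 + 0.2020·345.0) / 1.802 = 96.89/1.802 = 53.77 mg/L.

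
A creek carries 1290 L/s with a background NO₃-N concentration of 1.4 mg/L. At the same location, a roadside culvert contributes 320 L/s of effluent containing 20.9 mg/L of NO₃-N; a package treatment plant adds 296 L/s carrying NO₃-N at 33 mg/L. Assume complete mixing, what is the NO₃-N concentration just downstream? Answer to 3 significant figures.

9.58 mg/L

Flow-weighted average: C = (1290·1.400 + 320.0·20.90 + 296.0·33.00) / 1906 = 18260/1906 = 9.581 mg/L.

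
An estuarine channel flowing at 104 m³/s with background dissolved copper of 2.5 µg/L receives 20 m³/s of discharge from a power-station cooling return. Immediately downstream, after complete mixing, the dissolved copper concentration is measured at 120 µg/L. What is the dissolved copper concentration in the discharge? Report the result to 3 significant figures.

Mass balance: 104.0·2.500 + 20.00·Cₑ = 124.0·120.0
→ Cₑ = (124.0·120.0 − 104.0·2.500) / 20.00 = 731.0 µg/L.

731 µg/L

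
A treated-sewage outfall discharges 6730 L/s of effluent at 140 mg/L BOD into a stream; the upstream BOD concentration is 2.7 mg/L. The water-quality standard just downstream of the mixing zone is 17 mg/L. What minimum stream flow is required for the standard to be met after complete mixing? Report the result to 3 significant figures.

57900 L/s

Set C_mix = 17: (Q·2.700 + 6730·140.0) / (Q + 6730) = 17
→ Q = 6730·(140.0 − 17)/(17 − 2.700) = 57890 L/s.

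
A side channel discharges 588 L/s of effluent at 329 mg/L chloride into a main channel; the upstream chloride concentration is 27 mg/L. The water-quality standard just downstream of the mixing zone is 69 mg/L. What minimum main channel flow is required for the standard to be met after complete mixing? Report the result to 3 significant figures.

Set C_mix = 69: (Q·27.00 + 588.0·329.0) / (Q + 588.0) = 69
→ Q = 588.0·(329.0 − 69)/(69 − 27.00) = 3640 L/s.

3640 L/s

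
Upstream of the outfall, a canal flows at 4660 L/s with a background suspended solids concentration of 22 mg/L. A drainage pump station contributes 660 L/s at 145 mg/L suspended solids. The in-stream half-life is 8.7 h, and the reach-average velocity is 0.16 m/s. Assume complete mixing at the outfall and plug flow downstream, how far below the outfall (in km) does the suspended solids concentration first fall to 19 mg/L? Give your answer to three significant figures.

4.87 km

Mixed concentration C = ΣQC/ΣQ = (4660·22.00 + 660.0·145.0) / 5320 = 198200/5320 = 37.26 mg/L.
Half-life 8.7 h → k = ln 2 / 8.7 = 0.07967 h⁻¹ = 1.912 d⁻¹.
Set 37.26·exp(−k·t) = 19 → t = ln(37.26/19)/k = 30430 s = 8.453 h.
Distance = v·t = 0.16·30430 = 4869 m = 4.869 km.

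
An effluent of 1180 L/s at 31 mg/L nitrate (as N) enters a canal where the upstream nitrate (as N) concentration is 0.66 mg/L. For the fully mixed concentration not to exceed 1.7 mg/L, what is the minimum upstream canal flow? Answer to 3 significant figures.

33200 L/s

Set C_mix = 1.7: (Q·0.6600 + 1180·31.00) / (Q + 1180) = 1.7
→ Q = 1180·(31.00 − 1.7)/(1.7 − 0.6600) = 33240 L/s.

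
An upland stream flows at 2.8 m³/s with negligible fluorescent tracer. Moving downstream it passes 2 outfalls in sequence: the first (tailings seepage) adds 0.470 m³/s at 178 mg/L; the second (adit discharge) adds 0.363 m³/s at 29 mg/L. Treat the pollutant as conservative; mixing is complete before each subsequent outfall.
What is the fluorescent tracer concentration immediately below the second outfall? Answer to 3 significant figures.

Outfall 1: combined Q = 3.270 m³/s; C = (2.800·0 + 0.4700·178.0)/3.270 = 25.58 mg/L.
Outfall 2: combined Q = 3.633 m³/s; C = (3.270·25.58 + 0.3630·29.00)/3.633 = 25.93 mg/L.

25.9 mg/L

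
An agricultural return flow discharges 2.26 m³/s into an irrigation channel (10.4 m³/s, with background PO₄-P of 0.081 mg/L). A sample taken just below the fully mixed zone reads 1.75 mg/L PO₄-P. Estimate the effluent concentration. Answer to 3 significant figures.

Mass balance: 10.40·0.08100 + 2.260·Cₑ = 12.66·1.750
→ Cₑ = (12.66·1.750 − 10.40·0.08100) / 2.260 = 9.430 mg/L.

9.43 mg/L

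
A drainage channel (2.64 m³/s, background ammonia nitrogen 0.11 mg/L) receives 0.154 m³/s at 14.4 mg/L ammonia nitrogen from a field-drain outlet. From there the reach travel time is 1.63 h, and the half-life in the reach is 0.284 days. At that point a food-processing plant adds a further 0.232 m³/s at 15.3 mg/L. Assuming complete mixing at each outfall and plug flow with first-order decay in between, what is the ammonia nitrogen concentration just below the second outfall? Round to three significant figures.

Mixed concentration C = ΣQC/ΣQ = (2.640·0.1100 + 0.1540·14.40) / 2.794 = 2.508/2.794 = 0.8976 mg/L; combined flow 2.794 m³/s.
Half-life 0.284 d → k = ln 2 / 0.284 = 2.441 d⁻¹.
After decay, C = 0.8976 × e^(−kt) = 0.8976 × 0.8472 = 0.7605 mg/L.
Second outfall: C = (2.794·0.7605 + 0.2320·15.30)/3.026 = 1.875 mg/L.

1.88 mg/L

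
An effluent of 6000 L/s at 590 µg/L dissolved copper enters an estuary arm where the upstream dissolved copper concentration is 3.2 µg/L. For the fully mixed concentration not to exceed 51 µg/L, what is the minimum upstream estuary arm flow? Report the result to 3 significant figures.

67700 L/s

Set C_mix = 51: (Q·3.200 + 6000·590.0) / (Q + 6000) = 51
→ Q = 6000·(590.0 − 51)/(51 − 3.200) = 67660 L/s.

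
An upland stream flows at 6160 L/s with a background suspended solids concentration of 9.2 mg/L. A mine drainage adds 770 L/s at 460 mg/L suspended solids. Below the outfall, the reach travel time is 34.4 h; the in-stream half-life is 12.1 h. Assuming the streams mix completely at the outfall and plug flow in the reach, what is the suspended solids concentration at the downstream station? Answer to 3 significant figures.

Flow-weighted average: C = (6160·9.200 + 770.0·460.0) / 6930 = 410900/6930 = 59.29 mg/L.
Half-life 12.1 h → k = ln 2 / 12.1 = 0.05728 h⁻¹ = 1.375 d⁻¹.
After decay, C = 59.29 × e^(−kt) = 59.29 × 0.1394 = 8.263 mg/L.

8.26 mg/L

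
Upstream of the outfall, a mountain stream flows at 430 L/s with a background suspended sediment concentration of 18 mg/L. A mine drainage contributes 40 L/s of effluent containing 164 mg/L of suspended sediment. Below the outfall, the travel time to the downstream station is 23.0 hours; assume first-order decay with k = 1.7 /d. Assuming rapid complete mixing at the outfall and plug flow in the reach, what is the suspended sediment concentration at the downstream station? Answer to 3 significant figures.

5.97 mg/L

Conservation of mass: C = (430.0·18.00 + 40.00·164.0) / 470.0 = 14300/470.0 = 30.43 mg/L.
First-order decay: C = 30.43·exp(−k·t) = 30.43·0.1961 = 5.966 mg/L.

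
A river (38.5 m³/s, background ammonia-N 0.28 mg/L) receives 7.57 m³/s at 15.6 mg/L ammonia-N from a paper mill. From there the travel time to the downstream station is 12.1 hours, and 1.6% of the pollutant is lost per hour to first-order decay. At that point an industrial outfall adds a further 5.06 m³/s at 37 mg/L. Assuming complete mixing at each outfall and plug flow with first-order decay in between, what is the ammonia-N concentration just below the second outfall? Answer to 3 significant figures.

Mixed concentration C = ΣQC/ΣQ = (38.50·0.2800 + 7.570·15.60) / 46.07 = 128.9/46.07 = 2.797 mg/L; combined flow 46.07 m³/s.
1.6%/h lost → k = −ln(1 − 0.016) = 0.01613 h⁻¹.
After decay, C = 2.797 × e^(−kt) = 2.797 × 0.8227 = 2.301 mg/L.
Second outfall: C = (46.07·2.301 + 5.060·37.00)/51.13 = 5.735 mg/L.

5.74 mg/L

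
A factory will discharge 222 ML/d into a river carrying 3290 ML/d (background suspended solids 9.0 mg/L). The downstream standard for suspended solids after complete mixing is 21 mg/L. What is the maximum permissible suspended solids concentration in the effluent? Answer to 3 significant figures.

At the limit, (Qr·Cr + Qe·Cₑ)/(Qr + Qe) = 21:
Cₑ = (3512·21 − 3290·9.000) / 222.0 = 198.8 mg/L.

199 mg/L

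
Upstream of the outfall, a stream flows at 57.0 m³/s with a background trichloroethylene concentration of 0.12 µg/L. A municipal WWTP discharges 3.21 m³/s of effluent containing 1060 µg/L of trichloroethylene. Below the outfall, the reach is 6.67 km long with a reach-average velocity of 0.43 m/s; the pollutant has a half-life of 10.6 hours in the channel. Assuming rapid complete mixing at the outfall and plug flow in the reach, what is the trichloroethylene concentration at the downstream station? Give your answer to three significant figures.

42.7 µg/L

Mass balance: C = (57.00·0.1200 + 3.210·1060) / 60.21 = 3409/60.21 = 56.63 µg/L.
Travel time t = 6.67·1000 / 0.43 = 15510 s = 4.309 h.
Half-life 10.6 h → k = ln 2 / 10.6 = 0.06539 h⁻¹ = 1.569 d⁻¹.
After decay, C = 56.63 × e^(−kt) = 56.63 × 0.7545 = 42.72 µg/L.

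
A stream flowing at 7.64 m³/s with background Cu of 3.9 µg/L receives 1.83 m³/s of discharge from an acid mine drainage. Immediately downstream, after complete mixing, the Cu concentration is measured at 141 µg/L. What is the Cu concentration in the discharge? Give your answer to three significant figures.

Mass balance: 7.640·3.900 + 1.830·Cₑ = 9.470·141.0
→ Cₑ = (9.470·141.0 − 7.640·3.900) / 1.830 = 713.4 µg/L.

713 µg/L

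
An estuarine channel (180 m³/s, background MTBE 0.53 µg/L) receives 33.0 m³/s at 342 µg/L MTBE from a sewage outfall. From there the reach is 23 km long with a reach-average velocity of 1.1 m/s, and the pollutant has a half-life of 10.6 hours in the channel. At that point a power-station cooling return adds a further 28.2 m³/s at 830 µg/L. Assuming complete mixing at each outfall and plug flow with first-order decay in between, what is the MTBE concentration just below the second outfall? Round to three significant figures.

129 µg/L

Mixed concentration C = ΣQC/ΣQ = (180.0·0.5300 + 33.00·342.0) / 213.0 = 11380/213.0 = 53.43 µg/L; combined flow 213.0 m³/s.
Travel time t = 23·1000 / 1.1 = 20910 s = 5.808 h.
Half-life 10.6 h → k = ln 2 / 10.6 = 0.06539 h⁻¹ = 1.569 d⁻¹.
After decay, C = 53.43 × e^(−kt) = 53.43 × 0.6840 = 36.55 µg/L.
At the second outfall, C = (213.0·36.55 + 28.20·830.0) / (213.0 + 28.20) = 129.3 µg/L.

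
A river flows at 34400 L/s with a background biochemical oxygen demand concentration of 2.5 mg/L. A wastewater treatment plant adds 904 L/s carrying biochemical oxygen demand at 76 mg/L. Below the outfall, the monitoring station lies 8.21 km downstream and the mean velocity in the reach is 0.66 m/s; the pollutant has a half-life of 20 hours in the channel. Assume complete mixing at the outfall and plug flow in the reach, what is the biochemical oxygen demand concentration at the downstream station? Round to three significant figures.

Mass balance: C = (34400·2.500 + 904.0·76.00) / 35300 = 154700/35300 = 4.382 mg/L.
Travel time t = 8.21·1000 / 0.66 = 12440 s = 3.455 h.
Half-life 20 h → k = ln 2 / 20 = 0.03466 h⁻¹ = 0.8318 d⁻¹.
After decay, C = 4.382 × e^(−kt) = 4.382 × 0.8871 = 3.887 mg/L.

3.89 mg/L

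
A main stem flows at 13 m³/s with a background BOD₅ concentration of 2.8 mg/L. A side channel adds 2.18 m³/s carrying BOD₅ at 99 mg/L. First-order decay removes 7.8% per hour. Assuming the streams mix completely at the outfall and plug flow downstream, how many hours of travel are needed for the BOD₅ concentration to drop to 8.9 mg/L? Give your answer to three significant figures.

7.69 h

Flow-weighted average: C = (13.00·2.800 + 2.180·99.00) / 15.18 = 252.2/15.18 = 16.62 mg/L.
7.8%/h lost → k = −ln(1 − 0.078) = 0.08121 h⁻¹.
16.62·exp(−k·t) = 8.9 → t = ln(16.62/8.9)/k = 27670 s = 7.687 h.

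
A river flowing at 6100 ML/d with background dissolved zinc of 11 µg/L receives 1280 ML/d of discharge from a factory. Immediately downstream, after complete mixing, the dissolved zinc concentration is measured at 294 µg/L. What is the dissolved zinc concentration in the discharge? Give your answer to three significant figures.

1640 µg/L

Mass balance: 6100·11.00 + 1280·Cₑ = 7380·294.0
→ Cₑ = (7380·294.0 − 6100·11.00) / 1280 = 1643 µg/L.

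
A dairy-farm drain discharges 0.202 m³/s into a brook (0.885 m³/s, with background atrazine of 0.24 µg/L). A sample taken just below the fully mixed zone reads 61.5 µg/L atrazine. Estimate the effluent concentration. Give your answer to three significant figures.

330 µg/L

Mass balance: 0.8850·0.2400 + 0.2020·Cₑ = 1.087·61.50
→ Cₑ = (1.087·61.50 − 0.8850·0.2400) / 0.2020 = 329.9 µg/L.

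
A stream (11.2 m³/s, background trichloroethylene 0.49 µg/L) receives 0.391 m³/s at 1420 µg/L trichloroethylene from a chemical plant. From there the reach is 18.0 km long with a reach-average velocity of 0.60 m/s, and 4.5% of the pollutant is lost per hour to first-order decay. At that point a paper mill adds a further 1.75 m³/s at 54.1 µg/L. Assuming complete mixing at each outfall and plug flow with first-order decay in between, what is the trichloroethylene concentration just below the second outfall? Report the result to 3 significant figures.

35.7 µg/L

After mixing, C = (11.20·0.4900 + 0.3910·1420) / 11.59 = 560.7/11.59 = 48.37 µg/L; combined flow 11.59 m³/s.
Travel time t = 18.0·1000 / 0.60 = 30000 s = 8.333 h.
4.5%/h lost → k = −ln(1 − 0.045) = 0.04604 h⁻¹.
First-order decay: C = 48.37·exp(−k·t) = 48.37·0.6813 = 32.96 µg/L.
At the second outfall, C = (11.59·32.96 + 1.750·54.10) / (11.59 + 1.750) = 35.73 µg/L.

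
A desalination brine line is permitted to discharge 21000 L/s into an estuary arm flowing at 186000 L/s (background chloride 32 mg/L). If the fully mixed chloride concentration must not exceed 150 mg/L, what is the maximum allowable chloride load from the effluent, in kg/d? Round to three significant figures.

2170000 kg/d

Mass balance at the limit: 186000·32.00 + 21000·Cₑ = 207000·150 → Cₑ = 1195 mg/L.
21000 L/s = 21.00 m³/s. Load = 21.00 m³/s × 1195 g/m³ × 86 400 s/d = 2168000 kg/d.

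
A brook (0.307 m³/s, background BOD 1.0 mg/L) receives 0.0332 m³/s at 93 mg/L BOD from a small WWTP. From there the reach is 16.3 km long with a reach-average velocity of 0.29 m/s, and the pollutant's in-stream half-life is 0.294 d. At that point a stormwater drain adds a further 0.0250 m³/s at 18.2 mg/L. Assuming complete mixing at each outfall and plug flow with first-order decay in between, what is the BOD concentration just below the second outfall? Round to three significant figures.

Flow-weighted average: C = (0.3070·1.000 + 0.03320·93.00) / 0.3402 = 3.395/0.3402 = 9.978 mg/L; combined flow 0.3402 m³/s.
Travel time t = 16.3·1000 / 0.29 = 56210 s = 15.61 h.
Half-life 0.294 d → k = ln 2 / 0.294 = 2.358 d⁻¹.
First-order decay: C = 9.978·exp(−k·t) = 9.978·0.2157 = 2.153 mg/L.
Second outfall: C = (0.3402·2.153 + 0.02500·18.20)/0.3652 = 3.251 mg/L.

3.25 mg/L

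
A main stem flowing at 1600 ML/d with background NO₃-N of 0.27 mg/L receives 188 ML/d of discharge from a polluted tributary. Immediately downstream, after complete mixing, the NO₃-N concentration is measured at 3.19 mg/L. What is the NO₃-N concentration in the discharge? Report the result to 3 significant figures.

Mass balance: 1600·0.2700 + 188.0·Cₑ = 1788·3.190
→ Cₑ = (1788·3.190 − 1600·0.2700) / 188.0 = 28.04 mg/L.

28.0 mg/L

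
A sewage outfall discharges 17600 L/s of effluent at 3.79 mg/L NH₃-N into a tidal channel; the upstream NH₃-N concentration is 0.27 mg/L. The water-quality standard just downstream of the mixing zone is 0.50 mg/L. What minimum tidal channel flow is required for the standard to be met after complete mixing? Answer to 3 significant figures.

Set C_mix = 0.50: (Q·0.2700 + 17600·3.790) / (Q + 17600) = 0.50
→ Q = 17600·(3.790 − 0.50)/(0.50 − 0.2700) = 251800 L/s.

252000 L/s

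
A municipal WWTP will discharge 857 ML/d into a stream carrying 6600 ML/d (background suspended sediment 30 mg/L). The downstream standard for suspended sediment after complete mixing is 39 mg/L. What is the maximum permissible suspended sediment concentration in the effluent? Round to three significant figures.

108 mg/L

At the limit, (Qr·Cr + Qe·Cₑ)/(Qr + Qe) = 39:
Cₑ = (7457·39 − 6600·30.00) / 857.0 = 108.3 mg/L.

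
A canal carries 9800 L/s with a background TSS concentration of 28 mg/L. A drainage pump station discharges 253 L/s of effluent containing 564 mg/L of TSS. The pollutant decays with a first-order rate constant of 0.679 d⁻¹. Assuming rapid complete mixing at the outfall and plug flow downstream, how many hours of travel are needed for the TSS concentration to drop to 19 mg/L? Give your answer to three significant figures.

Conservation of mass: C = (9800·28.00 + 253.0·564.0) / 10050 = 417100/10050 = 41.49 mg/L.
41.49·exp(−k·t) = 19 → t = ln(41.49/19)/k = 99380 s = 27.61 h.

27.6 h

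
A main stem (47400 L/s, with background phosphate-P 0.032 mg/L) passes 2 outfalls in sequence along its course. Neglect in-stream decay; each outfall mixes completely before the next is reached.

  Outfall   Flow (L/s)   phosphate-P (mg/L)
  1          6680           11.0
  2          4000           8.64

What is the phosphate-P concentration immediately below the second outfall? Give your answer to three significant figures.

1.89 mg/L

After outfall 1: Q = 47400 + 6680 = 54080 L/s; C = (47400·0.03200 + 6680·11.00)/54080 = 1.387 mg/L.
After outfall 2: Q = 54080 + 4000 = 58080 L/s; C = (54080·1.387 + 4000·8.640)/58080 = 1.886 mg/L.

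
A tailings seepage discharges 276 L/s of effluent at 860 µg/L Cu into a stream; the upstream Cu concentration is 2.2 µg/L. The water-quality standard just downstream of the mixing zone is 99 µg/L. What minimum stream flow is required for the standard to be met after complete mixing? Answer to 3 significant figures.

Set C_mix = 99: (Q·2.200 + 276.0·860.0) / (Q + 276.0) = 99
→ Q = 276.0·(860.0 − 99)/(99 − 2.200) = 2170 L/s.

2170 L/s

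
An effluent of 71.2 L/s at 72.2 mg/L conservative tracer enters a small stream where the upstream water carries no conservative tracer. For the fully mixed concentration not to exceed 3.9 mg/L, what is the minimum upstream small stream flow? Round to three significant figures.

Set C_mix = 3.9: (Q·0 + 71.20·72.20) / (Q + 71.20) = 3.9
→ Q = 71.20·(72.20 − 3.9)/(3.9 − 0) = 1247 L/s.

1250 L/s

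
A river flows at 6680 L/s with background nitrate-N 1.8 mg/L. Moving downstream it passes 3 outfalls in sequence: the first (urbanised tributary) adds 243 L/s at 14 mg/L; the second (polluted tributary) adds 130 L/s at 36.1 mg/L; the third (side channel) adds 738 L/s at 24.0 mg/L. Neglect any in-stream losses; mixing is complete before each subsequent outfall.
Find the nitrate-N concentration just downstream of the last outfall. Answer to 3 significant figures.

Outfall 1: combined Q = 6923 L/s; C = (6680·1.800 + 243.0·14.00)/6923 = 2.228 mg/L.
Outfall 2: combined Q = 7053 L/s; C = (6923·2.228 + 130.0·36.10)/7053 = 2.853 mg/L.
Outfall 3: combined Q = 7791 L/s; C = (7053·2.853 + 738.0·24.00)/7791 = 4.856 mg/L.

4.86 mg/L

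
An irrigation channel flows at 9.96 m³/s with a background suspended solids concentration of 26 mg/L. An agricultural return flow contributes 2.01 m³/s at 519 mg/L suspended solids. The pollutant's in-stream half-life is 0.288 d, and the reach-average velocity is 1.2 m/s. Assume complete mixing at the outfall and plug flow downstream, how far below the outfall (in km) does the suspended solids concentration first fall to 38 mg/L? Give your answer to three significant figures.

Mass balance: C = (9.960·26.00 + 2.010·519.0) / 11.97 = 1302/11.97 = 108.8 mg/L.
Half-life 0.288 d → k = ln 2 / 0.288 = 2.407 d⁻¹.
Set 108.8·exp(−k·t) = 38 → t = ln(108.8/38)/k = 37760 s = 10.49 h.
Distance = v·t = 1.2·37760 = 45310 m = 45.31 km.

45.3 km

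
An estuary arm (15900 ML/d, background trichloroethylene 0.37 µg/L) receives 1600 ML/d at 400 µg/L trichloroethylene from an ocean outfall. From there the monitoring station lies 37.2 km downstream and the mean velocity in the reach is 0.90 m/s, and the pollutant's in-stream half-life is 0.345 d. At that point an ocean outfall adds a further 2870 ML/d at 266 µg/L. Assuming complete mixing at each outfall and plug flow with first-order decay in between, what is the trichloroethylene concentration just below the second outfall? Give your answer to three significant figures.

49.6 µg/L

Flow-weighted average: C = (15900·0.3700 + 1600·400.0) / 17500 = 645900/17500 = 36.91 µg/L; combined flow 17500 ML/d.
Travel time t = 37.2·1000 / 0.90 = 41330 s = 11.48 h.
Half-life 0.345 d → k = ln 2 / 0.345 = 2.009 d⁻¹.
Decay over the reach: 36.91·exp(−kt) = 36.91·0.3825 = 14.12 µg/L.
At the second outfall, C = (17500·14.12 + 2870·266.0) / (17500 + 2870) = 49.60 µg/L.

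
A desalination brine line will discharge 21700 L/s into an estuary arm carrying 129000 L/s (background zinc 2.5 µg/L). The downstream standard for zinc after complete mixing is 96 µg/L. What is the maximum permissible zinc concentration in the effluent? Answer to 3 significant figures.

652 µg/L

At the limit, (Qr·Cr + Qe·Cₑ)/(Qr + Qe) = 96:
Cₑ = (150700·96 − 129000·2.500) / 21700 = 651.8 µg/L.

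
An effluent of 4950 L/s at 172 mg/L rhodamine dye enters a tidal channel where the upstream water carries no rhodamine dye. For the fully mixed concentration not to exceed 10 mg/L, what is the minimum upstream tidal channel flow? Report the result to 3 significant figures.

Set C_mix = 10: (Q·0 + 4950·172.0) / (Q + 4950) = 10
→ Q = 4950·(172.0 − 10)/(10 − 0) = 80190 L/s.

80200 L/s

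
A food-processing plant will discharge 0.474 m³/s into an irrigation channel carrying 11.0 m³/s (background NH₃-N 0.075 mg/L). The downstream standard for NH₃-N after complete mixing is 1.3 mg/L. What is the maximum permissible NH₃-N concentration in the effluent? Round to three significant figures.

At the limit, (Qr·Cr + Qe·Cₑ)/(Qr + Qe) = 1.3:
Cₑ = (11.47·1.3 − 11.00·0.07500) / 0.4740 = 29.73 mg/L.

29.7 mg/L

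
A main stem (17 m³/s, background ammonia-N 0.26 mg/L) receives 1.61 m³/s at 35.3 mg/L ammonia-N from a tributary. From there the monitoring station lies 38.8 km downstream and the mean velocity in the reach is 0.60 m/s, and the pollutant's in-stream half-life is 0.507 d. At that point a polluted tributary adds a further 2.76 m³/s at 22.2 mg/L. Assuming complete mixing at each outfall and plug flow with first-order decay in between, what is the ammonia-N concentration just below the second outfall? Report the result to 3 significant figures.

3.90 mg/L

After mixing, C = (17.00·0.2600 + 1.610·35.30) / 18.61 = 61.25/18.61 = 3.291 mg/L; combined flow 18.61 m³/s.
Travel time t = 38.8·1000 / 0.60 = 64670 s = 17.96 h.
Half-life 0.507 d → k = ln 2 / 0.507 = 1.367 d⁻¹.
Applying C = C₀e^(−kt): 3.291 × 0.3594 = 1.183 mg/L.
Second outfall: C = (18.61·1.183 + 2.760·22.20)/21.37 = 3.897 mg/L.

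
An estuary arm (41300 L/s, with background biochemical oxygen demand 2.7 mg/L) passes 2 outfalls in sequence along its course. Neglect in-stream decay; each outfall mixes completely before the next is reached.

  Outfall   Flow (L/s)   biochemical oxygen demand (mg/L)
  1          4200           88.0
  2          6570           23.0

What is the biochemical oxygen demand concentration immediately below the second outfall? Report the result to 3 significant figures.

12.1 mg/L

Outfall 1: combined Q = 45500 L/s; C = (41300·2.700 + 4200·88.00)/45500 = 10.57 mg/L.
Outfall 2: combined Q = 52070 L/s; C = (45500·10.57 + 6570·23.00)/52070 = 12.14 mg/L.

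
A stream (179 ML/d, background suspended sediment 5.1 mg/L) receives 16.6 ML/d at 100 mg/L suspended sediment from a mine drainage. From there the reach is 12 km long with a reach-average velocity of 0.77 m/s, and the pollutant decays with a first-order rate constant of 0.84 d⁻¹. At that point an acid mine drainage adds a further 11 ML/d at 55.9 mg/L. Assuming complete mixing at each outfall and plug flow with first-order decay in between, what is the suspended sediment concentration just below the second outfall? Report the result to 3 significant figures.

Mass balance: C = (179.0·5.100 + 16.60·100.0) / 195.6 = 2573/195.6 = 13.15 mg/L; combined flow 195.6 ML/d.
Travel time t = 12·1000 / 0.77 = 15580 s = 4.329 h.
After decay, C = 13.15 × e^(−kt) = 13.15 × 0.8594 = 11.30 mg/L.
Second outfall: C = (195.6·11.30 + 11.00·55.90)/206.6 = 13.68 mg/L.

13.7 mg/L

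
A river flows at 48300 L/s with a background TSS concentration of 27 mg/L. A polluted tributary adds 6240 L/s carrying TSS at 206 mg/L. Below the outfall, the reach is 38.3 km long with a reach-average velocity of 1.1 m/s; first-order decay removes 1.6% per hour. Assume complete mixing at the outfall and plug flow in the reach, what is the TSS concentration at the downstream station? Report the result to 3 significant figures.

Mass balance: C = (48300·27.00 + 6240·206.0) / 54540 = 2590000/54540 = 47.48 mg/L.
Travel time t = 38.3·1000 / 1.1 = 34820 s = 9.672 h.
1.6%/h lost → k = −ln(1 − 0.016) = 0.01613 h⁻¹.
Applying C = C₀e^(−kt): 47.48 × 0.8556 = 40.62 mg/L.

40.6 mg/L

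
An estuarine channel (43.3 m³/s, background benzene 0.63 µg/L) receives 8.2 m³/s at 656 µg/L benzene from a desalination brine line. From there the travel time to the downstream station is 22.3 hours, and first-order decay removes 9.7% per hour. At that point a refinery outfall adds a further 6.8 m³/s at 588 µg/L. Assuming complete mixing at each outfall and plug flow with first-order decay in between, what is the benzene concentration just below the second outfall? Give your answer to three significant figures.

78.1 µg/L

Flow-weighted average: C = (43.30·0.6300 + 8.200·656.0) / 51.50 = 5406/51.50 = 105.0 µg/L; combined flow 51.50 m³/s.
9.7%/h lost → k = −ln(1 − 0.097) = 0.1020 h⁻¹.
After decay, C = 105.0 × e^(−kt) = 105.0 × 0.1028 = 10.79 µg/L.
At the second outfall, C = (51.50·10.79 + 6.800·588.0) / (51.50 + 6.800) = 78.11 µg/L.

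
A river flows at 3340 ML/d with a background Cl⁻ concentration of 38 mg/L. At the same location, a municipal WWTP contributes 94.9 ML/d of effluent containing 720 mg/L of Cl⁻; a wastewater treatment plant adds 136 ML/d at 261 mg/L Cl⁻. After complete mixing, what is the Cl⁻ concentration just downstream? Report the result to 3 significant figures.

Mixed concentration C = ΣQC/ΣQ = (3340·38.00 + 94.90·720.0 + 136.0·261.0) / 3571 = 230700/3571 = 64.62 mg/L.

64.6 mg/L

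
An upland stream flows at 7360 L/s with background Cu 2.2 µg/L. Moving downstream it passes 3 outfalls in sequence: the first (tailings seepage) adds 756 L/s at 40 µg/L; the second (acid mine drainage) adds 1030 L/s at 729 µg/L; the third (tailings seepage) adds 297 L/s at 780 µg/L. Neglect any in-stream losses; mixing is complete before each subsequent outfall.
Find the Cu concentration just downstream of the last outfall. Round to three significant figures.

Outfall 1: combined Q = 8116 L/s; C = (7360·2.200 + 756.0·40.00)/8116 = 5.721 µg/L.
Outfall 2: combined Q = 9146 L/s; C = (8116·5.721 + 1030·729.0)/9146 = 87.17 µg/L.
Outfall 3: combined Q = 9443 L/s; C = (9146·87.17 + 297.0·780.0)/9443 = 109.0 µg/L.

109 µg/L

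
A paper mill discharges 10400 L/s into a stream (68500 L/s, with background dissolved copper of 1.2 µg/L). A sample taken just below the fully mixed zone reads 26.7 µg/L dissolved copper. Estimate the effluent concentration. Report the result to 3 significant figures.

Mass balance: 68500·1.200 + 10400·Cₑ = 78900·26.70
→ Cₑ = (78900·26.70 − 68500·1.200) / 10400 = 194.7 µg/L.

195 µg/L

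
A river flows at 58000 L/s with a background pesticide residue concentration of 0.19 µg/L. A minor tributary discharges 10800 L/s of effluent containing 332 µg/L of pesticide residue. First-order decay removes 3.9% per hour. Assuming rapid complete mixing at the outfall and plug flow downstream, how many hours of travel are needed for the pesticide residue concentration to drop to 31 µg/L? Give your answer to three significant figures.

13.1 h

Flow-weighted average: C = (58000·0.1900 + 10800·332.0) / 68800 = 3597000/68800 = 52.28 µg/L.
3.9%/h lost → k = −ln(1 − 0.039) = 0.03978 h⁻¹.
52.28·exp(−k·t) = 31 → t = ln(52.28/31)/k = 47290 s = 13.14 h.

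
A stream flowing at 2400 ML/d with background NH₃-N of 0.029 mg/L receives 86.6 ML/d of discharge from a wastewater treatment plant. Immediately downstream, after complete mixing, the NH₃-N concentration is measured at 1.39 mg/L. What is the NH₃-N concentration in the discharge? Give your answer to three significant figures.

39.1 mg/L

Mass balance: 2400·0.02900 + 86.60·Cₑ = 2487·1.390
→ Cₑ = (2487·1.390 − 2400·0.02900) / 86.60 = 39.11 mg/L.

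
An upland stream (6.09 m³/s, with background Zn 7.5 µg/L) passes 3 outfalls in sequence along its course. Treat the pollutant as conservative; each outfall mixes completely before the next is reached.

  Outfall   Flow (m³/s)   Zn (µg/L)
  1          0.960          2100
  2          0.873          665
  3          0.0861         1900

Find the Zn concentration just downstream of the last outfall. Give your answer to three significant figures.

Below outfall 1: Q → 7.050 m³/s, C = (6.090·7.500 + 0.9600·2100)/7.050 = 292.4 µg/L.
Below outfall 2: Q → 7.923 m³/s, C = (7.050·292.4 + 0.8730·665.0)/7.923 = 333.5 µg/L.
Below outfall 3: Q → 8.009 m³/s, C = (7.923·333.5 + 0.08610·1900)/8.009 = 350.3 µg/L.

350 µg/L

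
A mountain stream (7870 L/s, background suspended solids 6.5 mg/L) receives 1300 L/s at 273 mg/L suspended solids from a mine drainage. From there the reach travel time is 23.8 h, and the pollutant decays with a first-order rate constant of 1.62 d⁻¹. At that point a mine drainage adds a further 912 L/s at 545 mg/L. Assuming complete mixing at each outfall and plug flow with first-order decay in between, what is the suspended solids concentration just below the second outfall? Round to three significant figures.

After mixing, C = (7870·6.500 + 1300·273.0) / 9170 = 406100/9170 = 44.28 mg/L; combined flow 9170 L/s.
Decay over the reach: 44.28·exp(−kt) = 44.28·0.2006 = 8.882 mg/L.
At the second outfall, C = (9170·8.882 + 912.0·545.0) / (9170 + 912.0) = 57.38 mg/L.

57.4 mg/L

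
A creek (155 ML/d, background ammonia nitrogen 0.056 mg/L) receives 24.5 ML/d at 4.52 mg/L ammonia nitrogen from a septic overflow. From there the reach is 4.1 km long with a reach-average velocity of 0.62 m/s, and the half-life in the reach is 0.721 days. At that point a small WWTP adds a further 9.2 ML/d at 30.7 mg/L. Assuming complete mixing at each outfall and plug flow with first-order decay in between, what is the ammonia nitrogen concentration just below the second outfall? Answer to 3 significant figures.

Flow-weighted average: C = (155.0·0.05600 + 24.50·4.520) / 179.5 = 119.4/179.5 = 0.6653 mg/L; combined flow 179.5 ML/d.
Travel time t = 4.1·1000 / 0.62 = 6613 s = 1.837 h.
Half-life 0.721 d → k = ln 2 / 0.721 = 0.9614 d⁻¹.
After decay, C = 0.6653 × e^(−kt) = 0.6653 × 0.9291 = 0.6181 mg/L.
Second outfall: C = (179.5·0.6181 + 9.200·30.70)/188.7 = 2.085 mg/L.

2.08 mg/L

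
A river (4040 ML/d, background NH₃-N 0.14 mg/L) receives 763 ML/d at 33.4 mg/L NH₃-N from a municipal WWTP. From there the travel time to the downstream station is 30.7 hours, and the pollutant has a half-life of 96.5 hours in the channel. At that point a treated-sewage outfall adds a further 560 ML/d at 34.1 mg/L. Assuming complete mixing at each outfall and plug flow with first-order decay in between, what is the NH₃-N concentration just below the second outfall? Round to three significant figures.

7.46 mg/L

After mixing, C = (4040·0.1400 + 763.0·33.40) / 4803 = 26050/4803 = 5.424 mg/L; combined flow 4803 ML/d.
Half-life 96.5 h → k = ln 2 / 96.5 = 0.007183 h⁻¹ = 0.1724 d⁻¹.
First-order decay: C = 5.424·exp(−k·t) = 5.424·0.8021 = 4.350 mg/L.
At the second outfall, C = (4803·4.350 + 560.0·34.10) / (4803 + 560.0) = 7.457 mg/L.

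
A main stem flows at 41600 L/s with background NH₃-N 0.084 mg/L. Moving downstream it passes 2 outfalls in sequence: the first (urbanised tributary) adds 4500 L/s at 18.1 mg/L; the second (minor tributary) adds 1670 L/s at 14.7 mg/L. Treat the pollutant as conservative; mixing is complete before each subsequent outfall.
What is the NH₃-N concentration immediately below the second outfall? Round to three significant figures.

Outfall 1: combined Q = 46100 L/s; C = (41600·0.08400 + 4500·18.10)/46100 = 1.843 mg/L.
Outfall 2: combined Q = 47770 L/s; C = (46100·1.843 + 1670·14.70)/47770 = 2.292 mg/L.

2.29 mg/L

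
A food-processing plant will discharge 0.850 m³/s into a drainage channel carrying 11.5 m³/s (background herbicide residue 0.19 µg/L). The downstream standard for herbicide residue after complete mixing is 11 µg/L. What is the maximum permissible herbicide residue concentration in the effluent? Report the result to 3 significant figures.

At the limit, (Qr·Cr + Qe·Cₑ)/(Qr + Qe) = 11:
Cₑ = (12.35·11 − 11.50·0.1900) / 0.8500 = 157.3 µg/L.

157 µg/L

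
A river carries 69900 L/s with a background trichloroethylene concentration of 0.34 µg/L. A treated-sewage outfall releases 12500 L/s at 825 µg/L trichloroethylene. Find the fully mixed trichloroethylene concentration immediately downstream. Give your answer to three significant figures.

After mixing, C = (69900·0.3400 + 12500·825.0) / 82400 = 10340000/82400 = 125.4 µg/L.

125 µg/L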